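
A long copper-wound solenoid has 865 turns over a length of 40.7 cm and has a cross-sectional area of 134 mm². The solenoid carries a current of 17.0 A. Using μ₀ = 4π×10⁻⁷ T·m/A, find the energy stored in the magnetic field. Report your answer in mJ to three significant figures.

A = 134 mm² = 1.340×10^-4 m².
L = μ₀N²A/ℓ = (4π×10⁻⁷)(865)²(1.340×10^-4)/(0.407) = 3.096×10^-4 H.
U = ½LI² = ½(3.096×10^-4)(17.0)² = 4.473×10^-2 J.

U ≈ 44.7 mJ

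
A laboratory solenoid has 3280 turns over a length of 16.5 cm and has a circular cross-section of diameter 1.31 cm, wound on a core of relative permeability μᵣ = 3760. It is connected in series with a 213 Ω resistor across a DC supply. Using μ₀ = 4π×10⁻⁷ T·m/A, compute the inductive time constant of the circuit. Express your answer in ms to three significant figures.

A = π(d/2)² = π(6.550×10^-3 m)² = 1.348×10^-4 m².
L = μ₀μᵣN²A/ℓ = (4π×10⁻⁷)(3760)(3280)²(1.348×10^-4)/(0.165) = 41.52 H.
τ = L/R = (41.52)/(213) = 0.1949 s.

τ ≈ 195 ms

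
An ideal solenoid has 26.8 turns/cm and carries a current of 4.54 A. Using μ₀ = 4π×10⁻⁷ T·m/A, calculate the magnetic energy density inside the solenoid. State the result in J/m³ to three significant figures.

u ≈ 93.0 J/m³

B = μ₀nI = (4π×10⁻⁷)(2.680×10^3)(4.54) = 1.529×10^-2 T.
u = B²/(2μ₀) = (1.529×10^-2)²/(2×4π×10⁻⁷) = 93.02 J/m³.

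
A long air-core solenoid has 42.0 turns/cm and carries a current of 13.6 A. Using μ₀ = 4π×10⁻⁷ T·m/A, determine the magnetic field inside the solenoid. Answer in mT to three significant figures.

B ≈ 71.8 mT

Inside a long solenoid, B = μ₀nI.
B = (4π×10⁻⁷)(4.200×10^3 m⁻¹)(13.6 A) = 7.178×10^-2 T.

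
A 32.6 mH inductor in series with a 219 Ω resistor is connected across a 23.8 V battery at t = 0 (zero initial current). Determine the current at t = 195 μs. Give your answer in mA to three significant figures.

I ≈ 79.4 mA

τ = L/R = 3.260×10^-2/219 = 1.489×10^-4 s; final current I_∞ = ε/R = 23.8/219 = 0.1087 A.
I(t) = I_∞(1 − e^(−t/τ)) with t/τ = 1.310.
I = (0.1087)(1 − e^(−1.310)) = 7.935×10^-2 A.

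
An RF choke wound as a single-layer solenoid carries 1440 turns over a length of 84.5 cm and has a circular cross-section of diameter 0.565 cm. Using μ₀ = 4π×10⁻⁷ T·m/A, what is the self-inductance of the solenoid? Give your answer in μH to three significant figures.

L ≈ 77.3 μH

A = π(d/2)² = π(2.825×10^-3 m)² = 2.507×10^-5 m².
For a long solenoid, L = μ₀N²A/ℓ.
L = (4π×10⁻⁷)(1440)²(2.507×10^-5)/(0.845 m) = 7.732×10^-5 H.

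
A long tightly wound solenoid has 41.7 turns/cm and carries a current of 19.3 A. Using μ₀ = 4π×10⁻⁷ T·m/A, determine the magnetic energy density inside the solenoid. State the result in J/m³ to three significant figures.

B = μ₀nI = (4π×10⁻⁷)(4.170×10^3)(19.3) = 0.1011 T.
u = B²/(2μ₀) = (0.1011)²/(2×4π×10⁻⁷) = 4.070×10^3 J/m³.

u ≈ 4070 J/m³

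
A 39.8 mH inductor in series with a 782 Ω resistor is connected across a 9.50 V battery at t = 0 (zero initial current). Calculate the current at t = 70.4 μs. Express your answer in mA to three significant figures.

τ = L/R = 3.980×10^-2/782 = 5.090×10^-5 s; final current I_∞ = ε/R = 9.50/782 = 1.2148×10^-2 A.
I(t) = I_∞(1 − e^(−t/τ)) with t/τ = 1.383.
I = (1.2148×10^-2)(1 − e^(−1.383)) = 9.102×10^-3 A.

I ≈ 9.10 mA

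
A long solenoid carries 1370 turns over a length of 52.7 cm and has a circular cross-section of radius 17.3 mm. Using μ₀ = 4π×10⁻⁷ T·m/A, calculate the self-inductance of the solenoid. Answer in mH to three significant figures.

L ≈ 4.21 mH

A = πr² = π(1.730×10^-2 m)² = 9.402×10^-4 m².
For a long solenoid, L = μ₀N²A/ℓ.
L = (4π×10⁻⁷)(1370)²(9.402×10^-4)/(0.527 m) = 4.208×10^-3 H.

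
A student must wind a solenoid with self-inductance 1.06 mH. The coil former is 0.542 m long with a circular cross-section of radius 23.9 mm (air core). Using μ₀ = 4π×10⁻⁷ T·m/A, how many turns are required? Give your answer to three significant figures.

N ≈ 505 turns

A = πr² = π(2.390×10^-2 m)² = 1.7945×10^-3 m².
From L = μ₀N²A/ℓ, N = √(Lℓ / (μ₀A)).
N = √[(1.060×10^-3)(0.542) / ((4π×10⁻⁷)×1.7945×10^-3)] = √(2.548×10^5) ≈ 504.7.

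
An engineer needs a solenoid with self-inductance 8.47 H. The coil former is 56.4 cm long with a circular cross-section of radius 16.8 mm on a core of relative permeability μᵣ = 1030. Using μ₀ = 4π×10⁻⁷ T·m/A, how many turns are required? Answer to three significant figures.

N ≈ 2040 turns

A = πr² = π(1.680×10^-2 m)² = 8.867×10^-4 m².
From L = μ₀μᵣN²A/ℓ, N = √(Lℓ / (μ₀μᵣA)).
N = √[(8.47)(0.564) / ((4π×10⁻⁷)(1030)×8.867×10^-4)] = √(4.162×10^6) ≈ 2040.2.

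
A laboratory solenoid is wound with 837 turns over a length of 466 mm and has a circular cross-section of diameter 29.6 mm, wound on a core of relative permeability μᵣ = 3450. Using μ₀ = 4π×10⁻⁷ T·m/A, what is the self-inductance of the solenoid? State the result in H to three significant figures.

A = π(d/2)² = π(1.480×10^-2 m)² = 6.881×10^-4 m².
For a long solenoid, L = μ₀μᵣN²A/ℓ.
L = (4π×10⁻⁷)(3450)(837)²(6.881×10^-4)/(0.466 m) = 4.485 H.

L ≈ 4.49 H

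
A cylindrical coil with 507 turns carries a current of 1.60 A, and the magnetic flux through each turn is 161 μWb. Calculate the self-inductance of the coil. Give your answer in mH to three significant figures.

Self-inductance is defined by L = NΦ_B/I (flux linkage over current).
L = (507)(1.610×10^-4 Wb)/(1.60 A) = 5.102×10^-2 H.

L ≈ 51.0 mH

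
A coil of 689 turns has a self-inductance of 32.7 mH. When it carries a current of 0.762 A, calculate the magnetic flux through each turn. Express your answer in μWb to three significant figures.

From L = NΦ_B/I, the flux per turn is Φ_B = LI/N.
Φ_B = (3.270×10^-2 H)(0.762 A)/689 = 3.616×10^-5 Wb.

Φ_B ≈ 36.2 μWb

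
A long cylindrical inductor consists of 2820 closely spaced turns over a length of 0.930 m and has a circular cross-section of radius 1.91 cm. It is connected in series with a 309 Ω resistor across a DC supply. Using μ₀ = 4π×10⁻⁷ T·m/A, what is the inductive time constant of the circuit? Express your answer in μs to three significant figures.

A = πr² = π(1.910×10^-2 m)² = 1.146×10^-3 m².
L = μ₀N²A/ℓ = (4π×10⁻⁷)(2820)²(1.146×10^-3)/(0.93) = 1.232×10^-2 H.
τ = L/R = (1.232×10^-2)/(309) = 3.986×10^-5 s.

τ ≈ 39.9 μs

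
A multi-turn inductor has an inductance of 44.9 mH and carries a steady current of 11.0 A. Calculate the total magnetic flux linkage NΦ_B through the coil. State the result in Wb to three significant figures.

NΦ_B ≈ 0.494 Wb

From L = NΦ_B/I, the flux linkage is NΦ_B = LI.
NΦ_B = (4.490×10^-2 H)(11.0 A) = 0.4939 Wb.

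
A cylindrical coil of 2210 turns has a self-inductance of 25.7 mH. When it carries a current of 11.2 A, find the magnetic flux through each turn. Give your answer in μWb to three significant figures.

Φ_B ≈ 130 μWb

From L = NΦ_B/I, the flux per turn is Φ_B = LI/N.
Φ_B = (2.570×10^-2 H)(11.2 A)/2210 = 1.302×10^-4 Wb.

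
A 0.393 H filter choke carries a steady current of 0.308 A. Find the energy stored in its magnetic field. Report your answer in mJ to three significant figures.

U ≈ 18.6 mJ

Stored magnetic energy: U = ½LI².
U = ½(0.393 H)(0.308 A)² = 1.864×10^-2 J.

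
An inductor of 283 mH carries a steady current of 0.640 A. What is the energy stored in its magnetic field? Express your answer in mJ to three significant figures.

U ≈ 58.0 mJ

Stored magnetic energy: U = ½LI².
U = ½(0.283 H)(0.640 A)² = 5.796×10^-2 J.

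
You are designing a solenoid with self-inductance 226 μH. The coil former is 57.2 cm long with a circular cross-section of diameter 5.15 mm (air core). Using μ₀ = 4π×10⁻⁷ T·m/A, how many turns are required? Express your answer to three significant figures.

A = π(d/2)² = π(2.575×10^-3 m)² = 2.083×10^-5 m².
From L = μ₀N²A/ℓ, N = √(Lℓ / (μ₀A)).
N = √[(2.260×10^-4)(0.572) / ((4π×10⁻⁷)×2.083×10^-5)] = √(4.938×10^6) ≈ 2222.3.

N ≈ 2220 turns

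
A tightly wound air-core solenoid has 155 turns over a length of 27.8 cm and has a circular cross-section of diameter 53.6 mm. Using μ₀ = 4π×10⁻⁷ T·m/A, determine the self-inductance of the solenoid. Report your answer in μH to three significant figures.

A = π(d/2)² = π(2.680×10^-2 m)² = 2.256×10^-3 m².
For a long solenoid, L = μ₀N²A/ℓ.
L = (4π×10⁻⁷)(155)²(2.256×10^-3)/(0.278 m) = 2.450×10^-4 H.

L ≈ 245 μH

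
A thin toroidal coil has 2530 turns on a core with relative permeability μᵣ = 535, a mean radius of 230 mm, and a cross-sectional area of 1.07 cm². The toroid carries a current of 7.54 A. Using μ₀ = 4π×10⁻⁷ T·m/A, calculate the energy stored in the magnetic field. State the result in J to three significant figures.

L = μ₀μᵣN²A/(2πR) = (4π×10⁻⁷)(535)(2530)²(1.070×10^-4)/(2π×0.23) = 0.3186 H.
U = ½LI² = ½(0.3186)(7.54)² = 9.057 J.

U ≈ 9.06 J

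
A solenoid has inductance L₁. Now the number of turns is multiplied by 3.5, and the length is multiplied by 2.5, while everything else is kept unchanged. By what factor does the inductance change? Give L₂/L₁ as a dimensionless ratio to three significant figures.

L₂/L₁ = 4.90

For a solenoid, L ∝ μᵣN²A/ℓ.
L₂/L₁ = (3.5)^2 × (2.5)^-1 = 4.90.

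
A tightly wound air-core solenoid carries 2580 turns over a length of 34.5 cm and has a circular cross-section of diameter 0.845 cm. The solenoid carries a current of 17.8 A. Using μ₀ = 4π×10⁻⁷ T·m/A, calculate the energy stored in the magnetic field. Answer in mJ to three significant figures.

U ≈ 215 mJ

A = π(d/2)² = π(4.225×10^-3 m)² = 5.608×10^-5 m².
L = μ₀N²A/ℓ = (4π×10⁻⁷)(2580)²(5.608×10^-5)/(0.345) = 1.360×10^-3 H.
U = ½LI² = ½(1.360×10^-3)(17.8)² = 0.2154 J.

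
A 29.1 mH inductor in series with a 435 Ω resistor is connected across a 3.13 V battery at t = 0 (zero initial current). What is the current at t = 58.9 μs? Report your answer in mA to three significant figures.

I ≈ 4.21 mA

τ = L/R = 2.910×10^-2/435 = 6.690×10^-5 s; final current I_∞ = ε/R = 3.13/435 = 7.195×10^-3 A.
I(t) = I_∞(1 − e^(−t/τ)) with t/τ = 0.880.
I = (7.195×10^-3)(1 − e^(−0.880)) = 4.212×10^-3 A.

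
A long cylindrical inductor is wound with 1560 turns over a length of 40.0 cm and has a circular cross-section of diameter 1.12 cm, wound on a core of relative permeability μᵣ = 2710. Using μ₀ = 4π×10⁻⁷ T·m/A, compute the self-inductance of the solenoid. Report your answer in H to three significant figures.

L ≈ 2.04 H

A = π(d/2)² = π(5.600×10^-3 m)² = 9.852×10^-5 m².
For a long solenoid, L = μ₀μᵣN²A/ℓ.
L = (4π×10⁻⁷)(2710)(1560)²(9.852×10^-5)/(0.4 m) = 2.041 H.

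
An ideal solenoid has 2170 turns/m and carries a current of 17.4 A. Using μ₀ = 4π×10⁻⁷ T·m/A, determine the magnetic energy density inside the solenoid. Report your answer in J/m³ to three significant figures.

B = μ₀nI = (4π×10⁻⁷)(2.170×10^3)(17.4) = 4.7448×10^-2 T.
u = B²/(2μ₀) = (4.7448×10^-2)²/(2×4π×10⁻⁷) = 895.8 J/m³.

u ≈ 896 J/m³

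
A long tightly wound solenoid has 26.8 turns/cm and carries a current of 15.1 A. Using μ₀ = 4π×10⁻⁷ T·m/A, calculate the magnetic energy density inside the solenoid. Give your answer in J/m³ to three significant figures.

B = μ₀nI = (4π×10⁻⁷)(2.680×10^3)(15.1) = 5.085×10^-2 T.
u = B²/(2μ₀) = (5.085×10^-2)²/(2×4π×10⁻⁷) = 1.029×10^3 J/m³.

u ≈ 1030 J/m³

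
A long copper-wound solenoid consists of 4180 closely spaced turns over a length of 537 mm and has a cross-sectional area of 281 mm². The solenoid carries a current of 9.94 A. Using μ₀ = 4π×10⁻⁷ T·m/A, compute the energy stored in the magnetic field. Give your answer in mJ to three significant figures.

U ≈ 568 mJ

A = 281 mm² = 2.810×10^-4 m².
L = μ₀N²A/ℓ = (4π×10⁻⁷)(4180)²(2.810×10^-4)/(0.537) = 1.149×10^-2 H.
U = ½LI² = ½(1.149×10^-2)(9.94)² = 0.5676 J.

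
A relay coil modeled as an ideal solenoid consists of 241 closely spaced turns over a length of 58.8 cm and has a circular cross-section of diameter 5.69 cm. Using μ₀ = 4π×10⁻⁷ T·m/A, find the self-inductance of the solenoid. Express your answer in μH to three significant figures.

L ≈ 316 μH

A = π(d/2)² = π(2.845×10^-2 m)² = 2.543×10^-3 m².
For a long solenoid, L = μ₀N²A/ℓ.
L = (4π×10⁻⁷)(241)²(2.543×10^-3)/(0.588 m) = 3.156×10^-4 H.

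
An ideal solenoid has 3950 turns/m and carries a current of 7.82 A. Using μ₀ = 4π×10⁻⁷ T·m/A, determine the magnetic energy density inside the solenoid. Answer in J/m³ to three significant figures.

u ≈ 599 J/m³

B = μ₀nI = (4π×10⁻⁷)(3.950×10^3)(7.82) = 3.882×10^-2 T.
u = B²/(2μ₀) = (3.882×10^-2)²/(2×4π×10⁻⁷) = 599.498 J/m³.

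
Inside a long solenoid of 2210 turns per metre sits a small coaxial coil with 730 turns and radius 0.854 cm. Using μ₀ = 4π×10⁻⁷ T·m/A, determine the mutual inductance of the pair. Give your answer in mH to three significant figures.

M ≈ 0.465 mH

The outer solenoid produces a uniform field B₁ = μ₀n₁I₁ across the inner coil,
so the flux linkage is N₂Φ = N₂B₁A₂ = μ₀n₁N₂A₂·I₁, giving M = μ₀n₁N₂A₂.
A₂ = πr² = π(8.540×10^-3 m)² = 2.291×10^-4 m².
M = (4π×10⁻⁷)(2210)(730)(2.291×10^-4) = 4.645×10^-4 H.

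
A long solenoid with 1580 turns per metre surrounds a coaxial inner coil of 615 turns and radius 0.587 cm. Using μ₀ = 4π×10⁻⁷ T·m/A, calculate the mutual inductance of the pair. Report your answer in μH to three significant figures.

M ≈ 132 μH

The outer solenoid produces a uniform field B₁ = μ₀n₁I₁ across the inner coil,
so the flux linkage is N₂Φ = N₂B₁A₂ = μ₀n₁N₂A₂·I₁, giving M = μ₀n₁N₂A₂.
A₂ = πr² = π(5.870×10^-3 m)² = 1.082×10^-4 m².
M = (4π×10⁻⁷)(1580)(615)(1.082×10^-4) = 1.322×10^-4 H.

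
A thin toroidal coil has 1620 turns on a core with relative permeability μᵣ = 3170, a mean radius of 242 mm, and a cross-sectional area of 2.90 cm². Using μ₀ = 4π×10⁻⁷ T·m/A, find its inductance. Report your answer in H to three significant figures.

L ≈ 1.99 H

For a thin toroid, L = μ₀μᵣN²A/(2πR).
L = (4π×10⁻⁷)(3170)(1620)²(2.900×10^-4) / (2π×0.242 m) = 1.994 H.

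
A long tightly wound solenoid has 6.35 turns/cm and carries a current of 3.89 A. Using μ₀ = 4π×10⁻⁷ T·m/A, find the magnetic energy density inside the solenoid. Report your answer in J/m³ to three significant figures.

B = μ₀nI = (4π×10⁻⁷)(635)(3.89) = 3.104×10^-3 T.
u = B²/(2μ₀) = (3.104×10^-3)²/(2×4π×10⁻⁷) = 3.834 J/m³.

u ≈ 3.83 J/m³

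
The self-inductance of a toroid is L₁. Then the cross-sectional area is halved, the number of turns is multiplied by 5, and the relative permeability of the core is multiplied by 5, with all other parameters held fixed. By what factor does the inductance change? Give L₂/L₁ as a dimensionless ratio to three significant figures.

L₂/L₁ = 62.5

For a toroid, L ∝ μᵣN²A/R.
L₂/L₁ = (0.5) × (5)^2 × (5) = 62.5.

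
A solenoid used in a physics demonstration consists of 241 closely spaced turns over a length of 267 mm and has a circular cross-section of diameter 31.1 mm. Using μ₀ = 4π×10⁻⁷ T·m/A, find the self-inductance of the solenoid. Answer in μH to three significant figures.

A = π(d/2)² = π(1.555×10^-2 m)² = 7.596×10^-4 m².
For a long solenoid, L = μ₀N²A/ℓ.
L = (4π×10⁻⁷)(241)²(7.596×10^-4)/(0.267 m) = 2.077×10^-4 H.

L ≈ 208 μH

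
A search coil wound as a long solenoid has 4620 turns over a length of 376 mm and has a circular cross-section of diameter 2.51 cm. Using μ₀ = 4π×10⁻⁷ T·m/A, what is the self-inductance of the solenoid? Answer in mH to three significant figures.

A = π(d/2)² = π(1.255×10^-2 m)² = 4.948×10^-4 m².
For a long solenoid, L = μ₀N²A/ℓ.
L = (4π×10⁻⁷)(4620)²(4.948×10^-4)/(0.376 m) = 3.530×10^-2 H.

L ≈ 35.3 mH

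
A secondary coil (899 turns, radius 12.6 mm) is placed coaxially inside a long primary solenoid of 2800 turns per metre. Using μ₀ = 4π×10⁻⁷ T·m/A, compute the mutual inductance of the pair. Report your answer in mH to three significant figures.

M ≈ 1.58 mH

The outer solenoid produces a uniform field B₁ = μ₀n₁I₁ across the inner coil,
so the flux linkage is N₂Φ = N₂B₁A₂ = μ₀n₁N₂A₂·I₁, giving M = μ₀n₁N₂A₂.
A₂ = πr² = π(1.260×10^-2 m)² = 4.988×10^-4 m².
M = (4π×10⁻⁷)(2800)(899)(4.988×10^-4) = 1.578×10^-3 H.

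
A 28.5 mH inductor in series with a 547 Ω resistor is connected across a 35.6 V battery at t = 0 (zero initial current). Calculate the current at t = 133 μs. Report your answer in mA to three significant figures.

τ = L/R = 2.850×10^-2/547 = 5.210×10^-5 s; final current I_∞ = ε/R = 35.6/547 = 6.508×10^-2 A.
I(t) = I_∞(1 − e^(−t/τ)) with t/τ = 2.553.
I = (6.508×10^-2)(1 − e^(−2.553)) = 6.001×10^-2 A.

I ≈ 60.0 mA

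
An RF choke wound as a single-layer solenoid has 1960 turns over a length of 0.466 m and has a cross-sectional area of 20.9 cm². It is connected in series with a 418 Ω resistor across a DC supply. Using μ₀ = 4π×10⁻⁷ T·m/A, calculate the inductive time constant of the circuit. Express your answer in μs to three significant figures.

τ ≈ 51.8 μs

A = 20.9 cm² = 2.090×10^-3 m².
L = μ₀N²A/ℓ = (4π×10⁻⁷)(1960)²(2.090×10^-3)/(0.466) = 2.165×10^-2 H.
τ = L/R = (2.165×10^-2)/(418) = 5.180×10^-5 s.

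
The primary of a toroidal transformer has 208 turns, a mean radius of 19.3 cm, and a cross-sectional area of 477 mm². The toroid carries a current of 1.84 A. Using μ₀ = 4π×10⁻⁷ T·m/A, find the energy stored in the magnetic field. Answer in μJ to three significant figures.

L = μ₀N²A/(2πR) = (4π×10⁻⁷)(208)²(4.770×10^-4)/(2π×0.193) = 2.139×10^-5 H.
U = ½LI² = ½(2.139×10^-5)(1.84)² = 3.620×10^-5 J.

U ≈ 36.2 μJ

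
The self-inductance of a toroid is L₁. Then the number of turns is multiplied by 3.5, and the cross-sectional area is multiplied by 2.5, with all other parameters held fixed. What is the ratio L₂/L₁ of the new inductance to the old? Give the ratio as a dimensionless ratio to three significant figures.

For a toroid, L ∝ μᵣN²A/R.
L₂/L₁ = (3.5)^2 × (2.5) = 30.6.

L₂/L₁ = 30.6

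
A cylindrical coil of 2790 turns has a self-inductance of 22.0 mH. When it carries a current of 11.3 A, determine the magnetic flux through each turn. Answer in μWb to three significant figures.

From L = NΦ_B/I, the flux per turn is Φ_B = LI/N.
Φ_B = (2.200×10^-2 H)(11.3 A)/2790 = 8.910×10^-5 Wb.

Φ_B ≈ 89.1 μWb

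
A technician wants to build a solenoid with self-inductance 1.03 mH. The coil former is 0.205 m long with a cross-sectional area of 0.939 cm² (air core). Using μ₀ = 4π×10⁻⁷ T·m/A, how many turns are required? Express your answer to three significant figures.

N ≈ 1340 turns

A = 0.939 cm² = 9.390×10^-5 m².
From L = μ₀N²A/ℓ, N = √(Lℓ / (μ₀A)).
N = √[(1.030×10^-3)(0.205) / ((4π×10⁻⁷)×9.390×10^-5)] = √(1.789×10^6) ≈ 1337.7.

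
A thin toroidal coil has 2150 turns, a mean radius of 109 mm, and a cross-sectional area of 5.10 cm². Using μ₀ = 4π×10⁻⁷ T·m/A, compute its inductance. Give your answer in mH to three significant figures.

L ≈ 4.33 mH

For a thin toroid, L = μ₀N²A/(2πR).
L = (4π×10⁻⁷)(2150)²(5.100×10^-4) / (2π×0.109 m) = 4.326×10^-3 H.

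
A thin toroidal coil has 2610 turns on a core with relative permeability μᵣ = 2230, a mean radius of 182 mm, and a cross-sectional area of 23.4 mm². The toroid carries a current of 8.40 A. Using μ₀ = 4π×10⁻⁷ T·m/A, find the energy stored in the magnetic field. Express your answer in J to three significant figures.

U ≈ 13.8 J

L = μ₀μᵣN²A/(2πR) = (4π×10⁻⁷)(2230)(2610)²(2.340×10^-5)/(2π×0.182) = 0.3906 H.
U = ½LI² = ½(0.3906)(8.40)² = 13.78 J.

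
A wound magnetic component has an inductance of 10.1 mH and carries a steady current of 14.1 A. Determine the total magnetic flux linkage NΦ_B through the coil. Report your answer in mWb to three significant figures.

From L = NΦ_B/I, the flux linkage is NΦ_B = LI.
NΦ_B = (1.010×10^-2 H)(14.1 A) = 0.1424 Wb.

NΦ_B ≈ 142 mWb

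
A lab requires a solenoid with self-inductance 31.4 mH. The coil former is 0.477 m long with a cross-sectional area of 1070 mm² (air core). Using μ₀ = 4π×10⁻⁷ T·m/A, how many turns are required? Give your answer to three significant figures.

N ≈ 3340 turns

A = 1070 mm² = 1.070×10^-3 m².
From L = μ₀N²A/ℓ, N = √(Lℓ / (μ₀A)).
N = √[(3.140×10^-2)(0.477) / ((4π×10⁻⁷)×1.070×10^-3)] = √(1.114×10^7) ≈ 3337.5.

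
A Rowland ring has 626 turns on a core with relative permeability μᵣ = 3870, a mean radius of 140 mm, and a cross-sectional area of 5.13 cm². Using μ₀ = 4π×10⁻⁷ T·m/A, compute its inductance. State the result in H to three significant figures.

For a thin toroid, L = μ₀μᵣN²A/(2πR).
L = (4π×10⁻⁷)(3870)(626)²(5.130×10^-4) / (2π×0.14 m) = 1.111 H.

L ≈ 1.11 H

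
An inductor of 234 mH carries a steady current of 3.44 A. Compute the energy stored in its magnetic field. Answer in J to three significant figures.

U ≈ 1.38 J

Stored magnetic energy: U = ½LI².
U = ½(0.234 H)(3.44 A)² = 1.3845 J.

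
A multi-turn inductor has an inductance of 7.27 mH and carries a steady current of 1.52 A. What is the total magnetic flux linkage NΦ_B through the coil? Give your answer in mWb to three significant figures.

NΦ_B ≈ 11.1 mWb

From L = NΦ_B/I, the flux linkage is NΦ_B = LI.
NΦ_B = (7.270×10^-3 H)(1.52 A) = 1.105×10^-2 Wb.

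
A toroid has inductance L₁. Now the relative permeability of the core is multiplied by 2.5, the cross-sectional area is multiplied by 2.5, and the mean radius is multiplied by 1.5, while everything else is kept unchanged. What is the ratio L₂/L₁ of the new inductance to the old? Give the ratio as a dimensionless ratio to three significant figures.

L₂/L₁ = 4.17

For a toroid, L ∝ μᵣN²A/R.
L₂/L₁ = (2.5) × (2.5) × (1.5)^-1 = 4.17.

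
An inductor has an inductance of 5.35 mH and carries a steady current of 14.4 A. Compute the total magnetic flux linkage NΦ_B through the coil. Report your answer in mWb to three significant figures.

From L = NΦ_B/I, the flux linkage is NΦ_B = LI.
NΦ_B = (5.350×10^-3 H)(14.4 A) = 7.704×10^-2 Wb.

NΦ_B ≈ 77.0 mWb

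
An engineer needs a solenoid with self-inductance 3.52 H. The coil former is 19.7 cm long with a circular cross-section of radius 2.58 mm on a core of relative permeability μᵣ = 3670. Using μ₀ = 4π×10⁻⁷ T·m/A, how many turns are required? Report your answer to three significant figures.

N ≈ 2680 turns

A = πr² = π(2.580×10^-3 m)² = 2.091×10^-5 m².
From L = μ₀μᵣN²A/ℓ, N = √(Lℓ / (μ₀μᵣA)).
N = √[(3.52)(0.197) / ((4π×10⁻⁷)(3670)×2.091×10^-5)] = √(7.190×10^6) ≈ 2681.5.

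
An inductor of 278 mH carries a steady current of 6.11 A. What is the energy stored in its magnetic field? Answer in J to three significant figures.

U ≈ 5.19 J

Stored magnetic energy: U = ½LI².
U = ½(0.278 H)(6.11 A)² = 5.189 J.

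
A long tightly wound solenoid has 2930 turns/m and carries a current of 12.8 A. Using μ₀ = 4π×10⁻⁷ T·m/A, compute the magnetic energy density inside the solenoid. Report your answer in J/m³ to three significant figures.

u ≈ 884 J/m³

B = μ₀nI = (4π×10⁻⁷)(2.930×10^3)(12.8) = 4.713×10^-2 T.
u = B²/(2μ₀) = (4.713×10^-2)²/(2×4π×10⁻⁷) = 883.8 J/m³.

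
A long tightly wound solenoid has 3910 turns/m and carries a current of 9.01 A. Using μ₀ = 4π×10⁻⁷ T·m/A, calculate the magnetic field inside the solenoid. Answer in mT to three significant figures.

B ≈ 44.3 mT

Inside a long solenoid, B = μ₀nI.
B = (4π×10⁻⁷)(3.910×10^3 m⁻¹)(9.01 A) = 4.427×10^-2 T.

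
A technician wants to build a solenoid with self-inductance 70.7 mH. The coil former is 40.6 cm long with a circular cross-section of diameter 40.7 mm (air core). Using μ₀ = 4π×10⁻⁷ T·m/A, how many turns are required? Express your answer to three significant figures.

A = π(d/2)² = π(2.035×10^-2 m)² = 1.301×10^-3 m².
From L = μ₀N²A/ℓ, N = √(Lℓ / (μ₀A)).
N = √[(7.070×10^-2)(0.406) / ((4π×10⁻⁷)×1.301×10^-3)] = √(1.756×10^7) ≈ 4190.1.

N ≈ 4190 turns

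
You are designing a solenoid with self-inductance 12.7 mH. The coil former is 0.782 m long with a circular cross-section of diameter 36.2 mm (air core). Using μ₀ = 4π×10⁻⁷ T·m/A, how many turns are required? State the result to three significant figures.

A = π(d/2)² = π(1.810×10^-2 m)² = 1.029×10^-3 m².
From L = μ₀N²A/ℓ, N = √(Lℓ / (μ₀A)).
N = √[(1.270×10^-2)(0.782) / ((4π×10⁻⁷)×1.029×10^-3)] = √(7.679×10^6) ≈ 2771.1.

N ≈ 2770 turns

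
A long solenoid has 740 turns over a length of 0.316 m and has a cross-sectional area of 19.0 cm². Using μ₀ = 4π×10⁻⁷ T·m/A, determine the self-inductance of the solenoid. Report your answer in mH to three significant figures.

L ≈ 4.14 mH

A = 19.0 cm² = 1.900×10^-3 m².
For a long solenoid, L = μ₀N²A/ℓ.
L = (4π×10⁻⁷)(740)²(1.900×10^-3)/(0.316 m) = 4.138×10^-3 H.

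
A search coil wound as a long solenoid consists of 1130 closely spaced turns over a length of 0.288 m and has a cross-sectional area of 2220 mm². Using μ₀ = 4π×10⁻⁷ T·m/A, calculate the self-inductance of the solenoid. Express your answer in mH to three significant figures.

A = 2220 mm² = 2.220×10^-3 m².
For a long solenoid, L = μ₀N²A/ℓ.
L = (4π×10⁻⁷)(1130)²(2.220×10^-3)/(0.288 m) = 1.237×10^-2 H.

L ≈ 12.4 mH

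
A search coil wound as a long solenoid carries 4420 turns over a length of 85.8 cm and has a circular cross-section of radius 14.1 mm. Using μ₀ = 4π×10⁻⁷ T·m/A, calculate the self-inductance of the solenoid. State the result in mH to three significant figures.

A = πr² = π(1.410×10^-2 m)² = 6.246×10^-4 m².
For a long solenoid, L = μ₀N²A/ℓ.
L = (4π×10⁻⁷)(4420)²(6.246×10^-4)/(0.858 m) = 1.787×10^-2 H.

L ≈ 17.9 mH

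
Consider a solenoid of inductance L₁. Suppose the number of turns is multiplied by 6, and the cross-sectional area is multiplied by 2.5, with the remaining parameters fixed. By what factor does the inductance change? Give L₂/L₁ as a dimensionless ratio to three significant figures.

L₂/L₁ = 90.0

For a solenoid, L ∝ μᵣN²A/ℓ.
L₂/L₁ = (6)^2 × (2.5) = 90.0.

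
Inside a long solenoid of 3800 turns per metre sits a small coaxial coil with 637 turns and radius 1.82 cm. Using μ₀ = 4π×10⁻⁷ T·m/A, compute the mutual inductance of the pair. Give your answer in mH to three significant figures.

M ≈ 3.17 mH

The outer solenoid produces a uniform field B₁ = μ₀n₁I₁ across the inner coil,
so the flux linkage is N₂Φ = N₂B₁A₂ = μ₀n₁N₂A₂·I₁, giving M = μ₀n₁N₂A₂.
A₂ = πr² = π(1.820×10^-2 m)² = 1.041×10^-3 m².
M = (4π×10⁻⁷)(3800)(637)(1.041×10^-3) = 3.165×10^-3 H.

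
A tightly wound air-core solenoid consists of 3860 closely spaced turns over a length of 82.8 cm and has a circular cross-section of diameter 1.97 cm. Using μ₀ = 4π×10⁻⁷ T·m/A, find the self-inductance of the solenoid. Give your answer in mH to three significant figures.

L ≈ 6.89 mH

A = π(d/2)² = π(9.850×10^-3 m)² = 3.048×10^-4 m².
For a long solenoid, L = μ₀N²A/ℓ.
L = (4π×10⁻⁷)(3860)²(3.048×10^-4)/(0.828 m) = 6.892×10^-3 H.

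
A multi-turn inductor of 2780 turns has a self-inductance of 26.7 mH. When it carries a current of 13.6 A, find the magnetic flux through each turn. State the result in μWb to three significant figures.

From L = NΦ_B/I, the flux per turn is Φ_B = LI/N.
Φ_B = (2.670×10^-2 H)(13.6 A)/2780 = 1.306×10^-4 Wb.

Φ_B ≈ 131 μWb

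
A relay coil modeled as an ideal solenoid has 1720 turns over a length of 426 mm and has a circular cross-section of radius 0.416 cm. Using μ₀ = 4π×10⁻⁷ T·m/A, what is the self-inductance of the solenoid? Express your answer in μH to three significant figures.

A = πr² = π(4.160×10^-3 m)² = 5.437×10^-5 m².
For a long solenoid, L = μ₀N²A/ℓ.
L = (4π×10⁻⁷)(1720)²(5.437×10^-5)/(0.426 m) = 4.7445×10^-4 H.

L ≈ 474 μH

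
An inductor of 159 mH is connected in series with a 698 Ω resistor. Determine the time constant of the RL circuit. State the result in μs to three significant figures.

τ = L/R = (0.159 H)/(698 Ω) = 2.278×10^-4 s.

τ ≈ 228 μs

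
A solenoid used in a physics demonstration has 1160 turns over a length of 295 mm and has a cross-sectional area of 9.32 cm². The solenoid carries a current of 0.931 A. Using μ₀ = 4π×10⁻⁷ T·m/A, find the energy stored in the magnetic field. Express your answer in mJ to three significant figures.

U ≈ 2.32 mJ

A = 9.32 cm² = 9.320×10^-4 m².
L = μ₀N²A/ℓ = (4π×10⁻⁷)(1160)²(9.320×10^-4)/(0.295) = 5.342×10^-3 H.
U = ½LI² = ½(5.342×10^-3)(0.931)² = 2.315×10^-3 J.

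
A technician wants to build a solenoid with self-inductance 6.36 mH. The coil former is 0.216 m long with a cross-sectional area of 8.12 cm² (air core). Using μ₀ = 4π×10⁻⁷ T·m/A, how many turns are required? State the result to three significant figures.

N ≈ 1160 turns

A = 8.12 cm² = 8.120×10^-4 m².
From L = μ₀N²A/ℓ, N = √(Lℓ / (μ₀A)).
N = √[(6.360×10^-3)(0.216) / ((4π×10⁻⁷)×8.120×10^-4)] = √(1.346×10^6) ≈ 1160.3.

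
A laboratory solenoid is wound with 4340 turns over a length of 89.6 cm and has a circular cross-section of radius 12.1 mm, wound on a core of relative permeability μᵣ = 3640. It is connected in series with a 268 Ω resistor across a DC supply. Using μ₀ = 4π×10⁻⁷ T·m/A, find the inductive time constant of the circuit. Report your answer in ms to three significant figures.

τ ≈ 165 ms

A = πr² = π(1.210×10^-2 m)² = 4.600×10^-4 m².
L = μ₀μᵣN²A/ℓ = (4π×10⁻⁷)(3640)(4340)²(4.600×10^-4)/(0.896) = 44.23 H.
τ = L/R = (44.23)/(268) = 0.165 s.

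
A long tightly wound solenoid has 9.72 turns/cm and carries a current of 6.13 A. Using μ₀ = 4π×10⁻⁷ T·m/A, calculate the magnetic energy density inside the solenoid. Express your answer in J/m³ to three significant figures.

u ≈ 22.3 J/m³

B = μ₀nI = (4π×10⁻⁷)(972)(6.13) = 7.487×10^-3 T.
u = B²/(2μ₀) = (7.487×10^-3)²/(2×4π×10⁻⁷) = 22.31 J/m³.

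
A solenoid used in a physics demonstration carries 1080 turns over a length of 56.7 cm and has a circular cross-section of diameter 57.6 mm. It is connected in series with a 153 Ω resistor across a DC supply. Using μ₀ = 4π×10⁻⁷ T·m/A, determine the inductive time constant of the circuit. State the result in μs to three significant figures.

A = π(d/2)² = π(2.880×10^-2 m)² = 2.606×10^-3 m².
L = μ₀N²A/ℓ = (4π×10⁻⁷)(1080)²(2.606×10^-3)/(0.567) = 6.736×10^-3 H.
τ = L/R = (6.736×10^-3)/(153) = 4.403×10^-5 s.

τ ≈ 44.0 μs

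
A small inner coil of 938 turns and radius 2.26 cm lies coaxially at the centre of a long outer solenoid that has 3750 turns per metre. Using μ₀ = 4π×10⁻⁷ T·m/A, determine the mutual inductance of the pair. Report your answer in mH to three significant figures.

The outer solenoid produces a uniform field B₁ = μ₀n₁I₁ across the inner coil,
so the flux linkage is N₂Φ = N₂B₁A₂ = μ₀n₁N₂A₂·I₁, giving M = μ₀n₁N₂A₂.
A₂ = πr² = π(2.260×10^-2 m)² = 1.6046×10^-3 m².
M = (4π×10⁻⁷)(3750)(938)(1.6046×10^-3) = 7.093×10^-3 H.

M ≈ 7.09 mH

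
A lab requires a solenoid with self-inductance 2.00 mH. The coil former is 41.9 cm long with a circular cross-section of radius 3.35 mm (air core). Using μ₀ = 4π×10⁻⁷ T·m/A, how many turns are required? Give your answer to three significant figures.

N ≈ 4350 turns

A = πr² = π(3.350×10^-3 m)² = 3.526×10^-5 m².
From L = μ₀N²A/ℓ, N = √(Lℓ / (μ₀A)).
N = √[(2.000×10^-3)(0.419) / ((4π×10⁻⁷)×3.526×10^-5)] = √(1.891×10^7) ≈ 4349.1.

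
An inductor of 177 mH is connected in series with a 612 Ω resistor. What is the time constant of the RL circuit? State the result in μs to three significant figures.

τ = L/R = (0.177 H)/(612 Ω) = 2.892×10^-4 s.

τ ≈ 289 μs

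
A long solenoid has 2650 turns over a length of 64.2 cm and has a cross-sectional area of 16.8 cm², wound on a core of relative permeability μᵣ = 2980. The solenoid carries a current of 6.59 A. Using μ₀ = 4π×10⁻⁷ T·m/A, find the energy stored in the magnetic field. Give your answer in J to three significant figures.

U ≈ 1490 J

A = 16.8 cm² = 1.680×10^-3 m².
L = μ₀μᵣN²A/ℓ = (4π×10⁻⁷)(2980)(2650)²(1.680×10^-3)/(0.642) = 68.82 H.
U = ½LI² = ½(68.82)(6.59)² = 1.494×10^3 J.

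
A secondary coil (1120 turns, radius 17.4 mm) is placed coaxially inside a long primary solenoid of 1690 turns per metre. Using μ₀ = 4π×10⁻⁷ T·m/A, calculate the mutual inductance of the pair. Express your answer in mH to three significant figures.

The outer solenoid produces a uniform field B₁ = μ₀n₁I₁ across the inner coil,
so the flux linkage is N₂Φ = N₂B₁A₂ = μ₀n₁N₂A₂·I₁, giving M = μ₀n₁N₂A₂.
A₂ = πr² = π(1.740×10^-2 m)² = 9.511×10^-4 m².
M = (4π×10⁻⁷)(1690)(1120)(9.511×10^-4) = 2.262×10^-3 H.

M ≈ 2.26 mH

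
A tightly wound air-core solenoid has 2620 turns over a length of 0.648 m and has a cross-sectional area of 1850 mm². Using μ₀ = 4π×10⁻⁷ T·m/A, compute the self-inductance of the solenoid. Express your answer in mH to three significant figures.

L ≈ 24.6 mH

A = 1850 mm² = 1.850×10^-3 m².
For a long solenoid, L = μ₀N²A/ℓ.
L = (4π×10⁻⁷)(2620)²(1.850×10^-3)/(0.648 m) = 2.463×10^-2 H.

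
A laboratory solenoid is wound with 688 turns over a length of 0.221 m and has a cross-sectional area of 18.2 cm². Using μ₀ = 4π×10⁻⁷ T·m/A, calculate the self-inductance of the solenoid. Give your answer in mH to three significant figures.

L ≈ 4.90 mH

A = 18.2 cm² = 1.820×10^-3 m².
For a long solenoid, L = μ₀N²A/ℓ.
L = (4π×10⁻⁷)(688)²(1.820×10^-3)/(0.221 m) = 4.899×10^-3 H.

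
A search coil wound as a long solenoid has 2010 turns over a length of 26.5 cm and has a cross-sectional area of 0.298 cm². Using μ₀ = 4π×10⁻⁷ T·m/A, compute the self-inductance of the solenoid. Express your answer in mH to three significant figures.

A = 0.298 cm² = 2.980×10^-5 m².
For a long solenoid, L = μ₀N²A/ℓ.
L = (4π×10⁻⁷)(2010)²(2.980×10^-5)/(0.265 m) = 5.709×10^-4 H.

L ≈ 0.571 mH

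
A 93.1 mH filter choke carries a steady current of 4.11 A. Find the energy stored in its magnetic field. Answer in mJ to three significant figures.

U ≈ 786 mJ

Stored magnetic energy: U = ½LI².
U = ½(9.310×10^-2 H)(4.11 A)² = 0.7863 J.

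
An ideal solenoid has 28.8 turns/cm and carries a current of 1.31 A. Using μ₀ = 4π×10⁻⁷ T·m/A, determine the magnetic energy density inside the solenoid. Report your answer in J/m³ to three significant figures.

u ≈ 8.94 J/m³

B = μ₀nI = (4π×10⁻⁷)(2.880×10^3)(1.31) = 4.741×10^-3 T.
u = B²/(2μ₀) = (4.741×10^-3)²/(2×4π×10⁻⁷) = 8.943 J/m³.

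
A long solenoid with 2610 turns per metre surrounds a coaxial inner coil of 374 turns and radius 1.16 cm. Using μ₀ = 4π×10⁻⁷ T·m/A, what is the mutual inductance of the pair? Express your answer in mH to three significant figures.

M ≈ 0.519 mH

The outer solenoid produces a uniform field B₁ = μ₀n₁I₁ across the inner coil,
so the flux linkage is N₂Φ = N₂B₁A₂ = μ₀n₁N₂A₂·I₁, giving M = μ₀n₁N₂A₂.
A₂ = πr² = π(1.160×10^-2 m)² = 4.227×10^-4 m².
M = (4π×10⁻⁷)(2610)(374)(4.227×10^-4) = 5.185×10^-4 H.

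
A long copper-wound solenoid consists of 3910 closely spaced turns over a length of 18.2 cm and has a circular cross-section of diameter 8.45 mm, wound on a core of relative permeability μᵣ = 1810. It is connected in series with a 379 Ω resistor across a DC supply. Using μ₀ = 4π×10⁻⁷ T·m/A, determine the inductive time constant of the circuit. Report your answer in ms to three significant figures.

τ ≈ 28.3 ms

A = π(d/2)² = π(4.225×10^-3 m)² = 5.608×10^-5 m².
L = μ₀μᵣN²A/ℓ = (4π×10⁻⁷)(1810)(3910)²(5.608×10^-5)/(0.182) = 10.71 H.
τ = L/R = (10.71)/(379) = 2.827×10^-2 s.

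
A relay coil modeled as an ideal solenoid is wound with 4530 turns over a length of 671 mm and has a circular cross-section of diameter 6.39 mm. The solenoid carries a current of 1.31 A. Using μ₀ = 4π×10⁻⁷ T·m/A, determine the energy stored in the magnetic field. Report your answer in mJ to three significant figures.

U ≈ 1.06 mJ

A = π(d/2)² = π(3.195×10^-3 m)² = 3.207×10^-5 m².
L = μ₀N²A/ℓ = (4π×10⁻⁷)(4530)²(3.207×10^-5)/(0.671) = 1.232×10^-3 H.
U = ½LI² = ½(1.232×10^-3)(1.31)² = 1.058×10^-3 J.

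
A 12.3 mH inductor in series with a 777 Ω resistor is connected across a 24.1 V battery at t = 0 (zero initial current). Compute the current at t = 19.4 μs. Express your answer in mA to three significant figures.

I ≈ 21.9 mA

τ = L/R = 1.230×10^-2/777 = 1.583×10^-5 s; final current I_∞ = ε/R = 24.1/777 = 3.102×10^-2 A.
I(t) = I_∞(1 − e^(−t/τ)) with t/τ = 1.226.
I = (3.102×10^-2)(1 − e^(−1.226)) = 2.191×10^-2 A.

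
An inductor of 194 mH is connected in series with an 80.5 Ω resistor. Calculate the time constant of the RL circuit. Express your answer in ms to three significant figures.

τ ≈ 2.41 ms

τ = L/R = (0.194 H)/(80.5 Ω) = 2.410×10^-3 s.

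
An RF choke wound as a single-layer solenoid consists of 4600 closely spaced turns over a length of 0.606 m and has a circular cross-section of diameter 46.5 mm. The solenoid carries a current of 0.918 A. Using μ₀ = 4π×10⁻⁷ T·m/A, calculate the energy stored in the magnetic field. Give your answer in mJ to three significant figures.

A = π(d/2)² = π(2.325×10^-2 m)² = 1.698×10^-3 m².
L = μ₀N²A/ℓ = (4π×10⁻⁷)(4600)²(1.698×10^-3)/(0.606) = 7.452×10^-2 H.
U = ½LI² = ½(7.452×10^-2)(0.918)² = 3.140×10^-2 J.

U ≈ 31.4 mJ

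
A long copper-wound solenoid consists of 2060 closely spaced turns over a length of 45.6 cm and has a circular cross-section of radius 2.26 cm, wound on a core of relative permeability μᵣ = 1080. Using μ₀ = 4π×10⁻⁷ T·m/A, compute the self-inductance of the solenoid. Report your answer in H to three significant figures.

A = πr² = π(2.260×10^-2 m)² = 1.6046×10^-3 m².
For a long solenoid, L = μ₀μᵣN²A/ℓ.
L = (4π×10⁻⁷)(1080)(2060)²(1.6046×10^-3)/(0.456 m) = 20.27 H.

L ≈ 20.3 H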